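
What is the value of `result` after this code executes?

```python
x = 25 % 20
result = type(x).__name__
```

x is int; result = 'int'

'int'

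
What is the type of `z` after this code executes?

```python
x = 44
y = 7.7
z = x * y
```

int * float = float

float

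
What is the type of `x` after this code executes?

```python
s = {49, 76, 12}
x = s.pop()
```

Popping from set[int] returns int

int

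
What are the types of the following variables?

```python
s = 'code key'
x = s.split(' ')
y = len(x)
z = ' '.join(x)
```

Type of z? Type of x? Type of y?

str.join() returns str; str.split() returns list; len() returns int

str, list, int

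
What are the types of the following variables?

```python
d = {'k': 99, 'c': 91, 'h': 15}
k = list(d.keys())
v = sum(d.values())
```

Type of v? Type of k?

sum of ints is int; list() converts to list

int, list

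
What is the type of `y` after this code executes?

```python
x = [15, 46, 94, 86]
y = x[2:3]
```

Slicing a list returns a list

list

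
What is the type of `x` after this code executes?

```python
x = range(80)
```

range() returns a range object

range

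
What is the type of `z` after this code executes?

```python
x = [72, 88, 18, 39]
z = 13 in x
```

'in' operator returns bool

bool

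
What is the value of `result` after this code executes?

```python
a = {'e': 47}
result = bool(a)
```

a = {'e': 47}; result = True

True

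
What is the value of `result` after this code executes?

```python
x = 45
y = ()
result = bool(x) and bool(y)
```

x = 45; y = (); result = False

False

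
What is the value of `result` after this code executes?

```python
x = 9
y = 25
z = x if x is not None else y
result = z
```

x = 9; y = 25; z = 9; result = 9

9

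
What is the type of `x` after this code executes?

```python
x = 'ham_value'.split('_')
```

str.split() returns list

list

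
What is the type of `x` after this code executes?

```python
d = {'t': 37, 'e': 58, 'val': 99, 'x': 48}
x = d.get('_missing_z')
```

dict.get() returns None when key not found

NoneType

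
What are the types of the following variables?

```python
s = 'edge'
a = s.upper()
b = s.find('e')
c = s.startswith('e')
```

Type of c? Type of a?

startswith() returns bool; upper() returns str

bool, str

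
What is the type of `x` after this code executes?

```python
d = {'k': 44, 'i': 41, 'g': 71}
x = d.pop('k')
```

dict.pop() returns the value

int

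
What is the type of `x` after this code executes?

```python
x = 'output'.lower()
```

str.lower() returns str

str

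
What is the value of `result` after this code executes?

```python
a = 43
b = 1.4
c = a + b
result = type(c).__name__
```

a is int; b is float; c is float; result = 'float'

'float'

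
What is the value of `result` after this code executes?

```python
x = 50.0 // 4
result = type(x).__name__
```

x is float; result = 'float'

'float'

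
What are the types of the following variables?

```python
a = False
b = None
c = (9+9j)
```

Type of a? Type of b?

a is assigned the constant False, which has type bool; b is assigned None, whose type is NoneType

bool, NoneType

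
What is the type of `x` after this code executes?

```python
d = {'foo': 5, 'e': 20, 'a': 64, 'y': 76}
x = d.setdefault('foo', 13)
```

dict.setdefault() returns the (existing or default) value

int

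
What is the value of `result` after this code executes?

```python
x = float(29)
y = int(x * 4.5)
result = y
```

x = 29.0; y = 130; result = 130

130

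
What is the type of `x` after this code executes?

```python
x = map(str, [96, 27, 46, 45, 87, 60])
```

map() returns a map object

map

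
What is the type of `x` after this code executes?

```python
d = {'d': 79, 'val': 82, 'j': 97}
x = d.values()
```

.values() returns dict_values view

dict_values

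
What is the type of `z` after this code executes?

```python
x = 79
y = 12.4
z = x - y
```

int - float = float

float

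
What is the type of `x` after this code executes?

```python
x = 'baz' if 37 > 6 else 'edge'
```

Both branches of conditional are str

str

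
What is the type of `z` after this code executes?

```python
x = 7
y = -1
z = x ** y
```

int ** negative = float

float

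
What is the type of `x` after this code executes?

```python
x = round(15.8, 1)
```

round() with decimal places returns float

float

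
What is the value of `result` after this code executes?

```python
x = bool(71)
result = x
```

x = True; result = True

True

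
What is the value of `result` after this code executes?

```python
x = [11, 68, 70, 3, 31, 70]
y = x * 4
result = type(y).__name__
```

x is list; y is list; result = 'list'

'list'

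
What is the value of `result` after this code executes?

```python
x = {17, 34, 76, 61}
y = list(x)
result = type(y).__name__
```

x is set; y is list; result = 'list'

'list'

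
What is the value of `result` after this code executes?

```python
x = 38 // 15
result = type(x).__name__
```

x is int; result = 'int'

'int'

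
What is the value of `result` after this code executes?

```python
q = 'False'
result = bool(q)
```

q = 'False'; result = True

True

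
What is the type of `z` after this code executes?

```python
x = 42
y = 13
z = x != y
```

Comparison returns bool

bool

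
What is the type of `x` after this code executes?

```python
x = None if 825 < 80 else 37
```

825 < 80 is False, so the else branch is taken

int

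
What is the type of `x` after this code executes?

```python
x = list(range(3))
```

list(range()) returns list

list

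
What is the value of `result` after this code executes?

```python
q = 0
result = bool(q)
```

q = 0; result = False

False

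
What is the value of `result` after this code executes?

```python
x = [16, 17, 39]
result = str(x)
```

x = [16, 17, 39]; result = '[16, 17, 39]'

'[16, 17, 39]'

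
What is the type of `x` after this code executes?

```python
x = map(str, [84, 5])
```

map() returns a map object

map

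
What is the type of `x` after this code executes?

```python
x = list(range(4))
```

list(range()) returns list

list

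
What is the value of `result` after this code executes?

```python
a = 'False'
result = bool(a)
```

a = 'False'; result = True

True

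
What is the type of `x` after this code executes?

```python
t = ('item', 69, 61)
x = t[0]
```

Index 0 of tuple is a str literal

str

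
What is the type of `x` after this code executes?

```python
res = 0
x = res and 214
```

'and' returns first falsy value (0 is int)

int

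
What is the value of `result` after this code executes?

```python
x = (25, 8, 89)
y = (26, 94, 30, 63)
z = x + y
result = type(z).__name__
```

x is tuple; y is tuple; z is tuple; result = 'tuple'

'tuple'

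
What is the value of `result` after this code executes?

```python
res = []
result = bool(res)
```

res = []; result = False

False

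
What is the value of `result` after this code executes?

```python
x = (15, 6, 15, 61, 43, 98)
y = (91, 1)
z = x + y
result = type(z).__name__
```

x is tuple; y is tuple; z is tuple; result = 'tuple'

'tuple'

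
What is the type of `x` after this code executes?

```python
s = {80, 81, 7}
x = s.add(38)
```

set.add() returns None (mutates in place)

NoneType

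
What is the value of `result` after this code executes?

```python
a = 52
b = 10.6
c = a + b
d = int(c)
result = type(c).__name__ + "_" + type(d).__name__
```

a is int; b is float; c is float; d is int; result = 'float_int'

'float_int'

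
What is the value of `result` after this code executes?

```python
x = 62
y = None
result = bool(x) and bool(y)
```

x = 62; y = None; result = False

False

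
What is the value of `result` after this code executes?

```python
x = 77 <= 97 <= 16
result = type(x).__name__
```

x is bool; result = 'bool'

'bool'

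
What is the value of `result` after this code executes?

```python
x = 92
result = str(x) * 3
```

x = 92; result = '929292'

'929292'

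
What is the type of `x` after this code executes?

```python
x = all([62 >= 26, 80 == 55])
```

all() returns bool

bool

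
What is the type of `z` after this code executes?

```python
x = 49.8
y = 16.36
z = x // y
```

float // float = float

float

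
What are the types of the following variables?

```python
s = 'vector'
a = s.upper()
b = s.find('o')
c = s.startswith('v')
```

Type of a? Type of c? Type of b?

upper() returns str; startswith() returns bool; find() returns int

str, bool, int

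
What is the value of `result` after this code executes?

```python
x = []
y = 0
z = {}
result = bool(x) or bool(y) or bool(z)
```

x = []; y = 0; z = {}; result = False

False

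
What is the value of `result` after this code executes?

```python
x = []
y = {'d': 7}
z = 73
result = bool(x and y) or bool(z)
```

x = []; y = {'d': 7}; z = 73; result = True

True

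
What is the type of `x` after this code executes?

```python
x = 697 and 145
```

'and' with truthy values returns last operand (int)

int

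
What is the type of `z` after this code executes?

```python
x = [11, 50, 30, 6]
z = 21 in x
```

'in' operator returns bool

bool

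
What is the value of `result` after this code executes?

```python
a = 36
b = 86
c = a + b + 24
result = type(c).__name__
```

a is int; b is int; c is int; result = 'int'

'int'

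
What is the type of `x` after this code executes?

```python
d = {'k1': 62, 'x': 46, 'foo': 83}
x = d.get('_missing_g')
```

dict.get() returns None when key not found

NoneType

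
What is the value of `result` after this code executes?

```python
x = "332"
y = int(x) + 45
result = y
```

x = '332'; y = 377; result = 377

377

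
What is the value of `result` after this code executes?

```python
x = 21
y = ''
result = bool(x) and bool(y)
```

x = 21; y = ''; result = False

False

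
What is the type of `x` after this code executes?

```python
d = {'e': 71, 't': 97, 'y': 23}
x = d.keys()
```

.keys() returns dict_keys view

dict_keys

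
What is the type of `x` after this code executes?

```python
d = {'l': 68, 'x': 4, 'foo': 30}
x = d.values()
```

.values() returns dict_values view

dict_values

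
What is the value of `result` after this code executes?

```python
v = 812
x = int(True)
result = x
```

v = 812; x = 1; result = 1

1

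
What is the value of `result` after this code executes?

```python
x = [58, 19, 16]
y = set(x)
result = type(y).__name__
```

x is list; y is set; result = 'set'

'set'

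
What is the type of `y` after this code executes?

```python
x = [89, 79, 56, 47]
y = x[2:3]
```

Slicing a list returns a list

list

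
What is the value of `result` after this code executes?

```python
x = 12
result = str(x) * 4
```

x = 12; result = '12121212'

'12121212'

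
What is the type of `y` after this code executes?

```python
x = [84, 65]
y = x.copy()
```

list.copy() returns list

list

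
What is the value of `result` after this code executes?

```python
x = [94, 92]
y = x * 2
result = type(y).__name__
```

x is list; y is list; result = 'list'

'list'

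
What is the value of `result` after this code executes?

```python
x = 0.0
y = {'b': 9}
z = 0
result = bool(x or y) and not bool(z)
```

x = 0.0; y = {'b': 9}; z = 0; result = True

True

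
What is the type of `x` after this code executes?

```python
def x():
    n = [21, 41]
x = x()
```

Function without return returns None

NoneType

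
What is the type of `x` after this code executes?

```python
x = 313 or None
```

'or' returns first truthy value

int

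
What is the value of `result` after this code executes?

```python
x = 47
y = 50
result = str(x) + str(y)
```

x = 47; y = 50; result = '4750'

'4750'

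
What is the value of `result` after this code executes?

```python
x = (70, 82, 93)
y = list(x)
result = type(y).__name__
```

x is tuple; y is list; result = 'list'

'list'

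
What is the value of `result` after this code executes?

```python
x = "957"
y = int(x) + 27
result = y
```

x = '957'; y = 984; result = 984

984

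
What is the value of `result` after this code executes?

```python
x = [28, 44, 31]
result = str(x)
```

x = [28, 44, 31]; result = '[28, 44, 31]'

'[28, 44, 31]'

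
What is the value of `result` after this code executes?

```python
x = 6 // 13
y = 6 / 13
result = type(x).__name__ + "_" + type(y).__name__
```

x is int; y is float; result = 'int_float'

'int_float'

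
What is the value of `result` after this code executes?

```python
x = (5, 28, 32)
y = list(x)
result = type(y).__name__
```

x is tuple; y is list; result = 'list'

'list'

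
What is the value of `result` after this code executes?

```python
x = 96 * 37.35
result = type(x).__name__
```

x is float; result = 'float'

'float'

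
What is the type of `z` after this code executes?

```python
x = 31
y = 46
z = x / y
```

int / int = float

float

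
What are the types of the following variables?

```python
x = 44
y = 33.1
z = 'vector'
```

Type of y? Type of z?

y is assigned a number with a decimal point, so it is a float; z is assigned a quoted string literal, so it is a str

float, str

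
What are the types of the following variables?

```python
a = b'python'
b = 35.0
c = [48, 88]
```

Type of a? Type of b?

a is assigned a bytes literal (b'...' prefix); b is assigned a number with a decimal point, so it is a float

bytes, float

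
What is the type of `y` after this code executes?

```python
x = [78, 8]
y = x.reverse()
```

list.reverse() returns None

NoneType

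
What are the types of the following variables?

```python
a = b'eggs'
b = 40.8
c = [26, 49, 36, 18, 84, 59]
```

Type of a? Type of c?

a is assigned a bytes literal (b'...' prefix); c is assigned a list literal (square brackets)

bytes, list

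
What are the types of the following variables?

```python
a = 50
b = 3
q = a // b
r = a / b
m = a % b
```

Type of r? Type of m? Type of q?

/ returns float; % of ints returns int; // returns int

float, int, int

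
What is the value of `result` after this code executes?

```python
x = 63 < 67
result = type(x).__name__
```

x is bool; result = 'bool'

'bool'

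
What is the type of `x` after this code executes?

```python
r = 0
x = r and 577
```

'and' returns first falsy value (0 is int)

int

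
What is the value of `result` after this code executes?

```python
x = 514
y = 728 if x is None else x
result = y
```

x = 514; y = 514; result = 514

514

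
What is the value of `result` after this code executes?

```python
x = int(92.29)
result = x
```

x = 92; result = 92

92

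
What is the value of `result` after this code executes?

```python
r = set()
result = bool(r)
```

r = set(); result = False

False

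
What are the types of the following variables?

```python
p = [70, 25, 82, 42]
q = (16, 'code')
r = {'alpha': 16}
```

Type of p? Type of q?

p is assigned a list literal (square brackets); q is assigned a tuple (parenthesized, comma-separated values)

list, tuple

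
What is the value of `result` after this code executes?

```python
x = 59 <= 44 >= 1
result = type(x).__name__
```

x is bool; result = 'bool'

'bool'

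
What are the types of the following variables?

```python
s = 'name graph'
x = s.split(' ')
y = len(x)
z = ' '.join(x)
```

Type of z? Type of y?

str.join() returns str; len() returns int

str, int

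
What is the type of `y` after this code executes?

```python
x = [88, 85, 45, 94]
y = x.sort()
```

list.sort() returns None (mutates in place)

NoneType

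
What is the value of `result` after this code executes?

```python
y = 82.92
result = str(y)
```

y = 82.92; result = '82.92'

'82.92'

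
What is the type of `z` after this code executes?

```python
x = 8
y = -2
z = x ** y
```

int ** negative = float

float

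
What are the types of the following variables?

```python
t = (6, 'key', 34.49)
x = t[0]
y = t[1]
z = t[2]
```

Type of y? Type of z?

tuple[1] is str; tuple[2] is float

str, float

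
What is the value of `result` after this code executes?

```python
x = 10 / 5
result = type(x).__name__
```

x is float; result = 'float'

'float'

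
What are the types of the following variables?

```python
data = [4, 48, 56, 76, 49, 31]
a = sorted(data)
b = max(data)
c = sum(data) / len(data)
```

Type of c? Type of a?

int / int = float; sorted() returns list

float, list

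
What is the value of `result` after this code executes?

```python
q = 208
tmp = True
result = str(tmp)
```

q = 208; tmp = True; result = 'True'

'True'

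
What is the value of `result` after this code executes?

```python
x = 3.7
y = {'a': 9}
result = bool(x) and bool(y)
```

x = 3.7; y = {'a': 9}; result = True

True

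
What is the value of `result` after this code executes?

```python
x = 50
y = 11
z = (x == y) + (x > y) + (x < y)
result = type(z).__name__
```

x is int; y is int; z is int; result = 'int'

'int'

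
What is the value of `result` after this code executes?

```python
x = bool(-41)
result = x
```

x = True; result = True

True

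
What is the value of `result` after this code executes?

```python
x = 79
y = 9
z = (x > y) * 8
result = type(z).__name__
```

x is int; y is int; z is int; result = 'int'

'int'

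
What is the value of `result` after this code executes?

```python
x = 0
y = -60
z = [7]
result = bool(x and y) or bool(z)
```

x = 0; y = -60; z = [7]; result = True

True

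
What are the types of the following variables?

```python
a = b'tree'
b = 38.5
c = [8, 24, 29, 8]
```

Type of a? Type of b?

a is assigned a bytes literal (b'...' prefix); b is assigned a number with a decimal point, so it is a float

bytes, float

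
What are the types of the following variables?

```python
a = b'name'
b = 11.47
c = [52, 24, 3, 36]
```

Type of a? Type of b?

a is assigned a bytes literal (b'...' prefix); b is assigned a number with a decimal point, so it is a float

bytes, float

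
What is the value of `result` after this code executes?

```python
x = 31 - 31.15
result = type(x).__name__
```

x is float; result = 'float'

'float'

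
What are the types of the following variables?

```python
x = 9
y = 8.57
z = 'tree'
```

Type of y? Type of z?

y is assigned a number with a decimal point, so it is a float; z is assigned a quoted string literal, so it is a str

float, str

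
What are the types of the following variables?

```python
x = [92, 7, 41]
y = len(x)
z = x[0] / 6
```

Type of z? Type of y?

int / int = float; len() returns int

float, int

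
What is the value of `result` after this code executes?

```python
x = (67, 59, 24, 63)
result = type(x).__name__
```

x is tuple; result = 'tuple'

'tuple'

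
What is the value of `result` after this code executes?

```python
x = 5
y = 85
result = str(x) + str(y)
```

x = 5; y = 85; result = '585'

'585'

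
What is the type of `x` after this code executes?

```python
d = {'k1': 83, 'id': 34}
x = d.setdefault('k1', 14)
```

dict.setdefault() returns the (existing or default) value

int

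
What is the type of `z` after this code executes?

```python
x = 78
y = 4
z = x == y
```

Equality comparison returns bool

bool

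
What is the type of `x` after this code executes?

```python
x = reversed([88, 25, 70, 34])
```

reversed() on a list returns list_reverseiterator

list_reverseiterator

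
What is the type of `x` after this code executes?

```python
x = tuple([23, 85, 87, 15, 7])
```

tuple() constructor returns tuple

tuple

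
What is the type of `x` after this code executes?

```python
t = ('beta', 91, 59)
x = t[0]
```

Index 0 of tuple is a str literal

str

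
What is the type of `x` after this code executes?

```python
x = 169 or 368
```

'or' returns first truthy value (int)

int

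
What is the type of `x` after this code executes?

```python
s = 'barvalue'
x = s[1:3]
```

Slicing a str returns str

str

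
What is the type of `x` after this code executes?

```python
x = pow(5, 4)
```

pow(int, int) returns int

int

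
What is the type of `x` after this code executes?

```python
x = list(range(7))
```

list(range()) returns list

list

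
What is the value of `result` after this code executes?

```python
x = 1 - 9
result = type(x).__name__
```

x is int; result = 'int'

'int'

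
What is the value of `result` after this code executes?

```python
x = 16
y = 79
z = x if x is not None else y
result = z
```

x = 16; y = 79; z = 16; result = 16

16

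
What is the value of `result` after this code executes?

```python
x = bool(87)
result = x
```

x = True; result = True

True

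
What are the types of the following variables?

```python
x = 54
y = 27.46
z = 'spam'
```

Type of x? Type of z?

x is assigned a bare integer (no decimal point), so it is an int; z is assigned a quoted string literal, so it is a str

int, str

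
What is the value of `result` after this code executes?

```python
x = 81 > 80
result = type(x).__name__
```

x is bool; result = 'bool'

'bool'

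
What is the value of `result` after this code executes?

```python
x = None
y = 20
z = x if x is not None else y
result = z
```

x = None; y = 20; z = 20; result = 20

20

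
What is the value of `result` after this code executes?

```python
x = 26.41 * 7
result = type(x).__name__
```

x is float; result = 'float'

'float'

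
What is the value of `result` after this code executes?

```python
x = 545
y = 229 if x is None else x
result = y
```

x = 545; y = 545; result = 545

545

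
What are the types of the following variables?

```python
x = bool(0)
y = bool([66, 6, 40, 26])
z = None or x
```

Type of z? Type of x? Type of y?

None or bool returns the bool; bool() returns bool; bool() returns bool

bool, bool, bool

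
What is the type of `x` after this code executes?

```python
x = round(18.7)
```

round() with no decimal places returns int

int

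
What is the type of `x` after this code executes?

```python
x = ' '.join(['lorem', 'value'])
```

str.join() returns str

str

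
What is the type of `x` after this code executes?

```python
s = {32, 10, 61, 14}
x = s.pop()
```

Popping from set[int] returns int

int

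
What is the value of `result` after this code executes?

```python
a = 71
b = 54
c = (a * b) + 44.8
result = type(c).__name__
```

a is int; b is int; c is float; result = 'float'

'float'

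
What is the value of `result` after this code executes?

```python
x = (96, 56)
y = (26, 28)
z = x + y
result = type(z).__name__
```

x is tuple; y is tuple; z is tuple; result = 'tuple'

'tuple'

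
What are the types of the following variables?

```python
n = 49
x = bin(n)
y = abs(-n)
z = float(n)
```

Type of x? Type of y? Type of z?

bin() returns str; abs() of int returns int; float() returns float

str, int, float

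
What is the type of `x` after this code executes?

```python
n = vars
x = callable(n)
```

callable() returns bool

bool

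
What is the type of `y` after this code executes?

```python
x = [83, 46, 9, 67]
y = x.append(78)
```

list.append() returns None (mutates in place)

NoneType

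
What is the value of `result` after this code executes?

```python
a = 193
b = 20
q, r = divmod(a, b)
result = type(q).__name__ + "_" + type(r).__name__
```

a is int; b is int; q is int; r is int; result = 'int_int'

'int_int'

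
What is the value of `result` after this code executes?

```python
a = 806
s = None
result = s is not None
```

a = 806; s = None; result = False

False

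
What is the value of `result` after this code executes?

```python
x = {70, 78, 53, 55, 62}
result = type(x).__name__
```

x is set; result = 'set'

'set'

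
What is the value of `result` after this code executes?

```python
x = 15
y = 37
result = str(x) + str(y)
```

x = 15; y = 37; result = '1537'

'1537'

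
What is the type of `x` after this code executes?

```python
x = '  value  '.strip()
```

str.strip() returns str

str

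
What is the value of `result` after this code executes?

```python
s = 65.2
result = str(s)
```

s = 65.2; result = '65.2'

'65.2'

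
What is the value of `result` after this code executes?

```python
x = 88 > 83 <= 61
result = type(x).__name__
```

x is bool; result = 'bool'

'bool'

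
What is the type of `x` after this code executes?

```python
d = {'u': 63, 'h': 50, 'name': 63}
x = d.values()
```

.values() returns dict_values view

dict_values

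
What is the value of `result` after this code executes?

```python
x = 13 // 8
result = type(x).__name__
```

x is int; result = 'int'

'int'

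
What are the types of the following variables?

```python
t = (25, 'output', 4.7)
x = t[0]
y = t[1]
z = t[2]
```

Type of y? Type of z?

tuple[1] is str; tuple[2] is float

str, float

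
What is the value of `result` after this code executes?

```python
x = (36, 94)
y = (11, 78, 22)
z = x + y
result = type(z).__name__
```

x is tuple; y is tuple; z is tuple; result = 'tuple'

'tuple'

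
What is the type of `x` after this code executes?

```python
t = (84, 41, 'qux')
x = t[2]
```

Index 2 of tuple is a str literal

str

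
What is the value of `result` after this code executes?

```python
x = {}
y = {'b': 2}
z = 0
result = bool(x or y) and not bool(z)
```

x = {}; y = {'b': 2}; z = 0; result = True

True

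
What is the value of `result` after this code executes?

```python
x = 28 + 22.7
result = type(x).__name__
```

x is float; result = 'float'

'float'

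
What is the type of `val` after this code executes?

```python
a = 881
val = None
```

None has type NoneType

NoneType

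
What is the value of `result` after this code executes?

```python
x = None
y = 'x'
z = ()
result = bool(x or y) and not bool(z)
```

x = None; y = 'x'; z = (); result = True

True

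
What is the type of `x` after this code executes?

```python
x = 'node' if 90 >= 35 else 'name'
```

Both branches of conditional are str

str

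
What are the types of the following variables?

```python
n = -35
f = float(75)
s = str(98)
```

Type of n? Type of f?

n is assigned a bare integer (no decimal point), so it is an int; f is assigned the result of calling float(), which returns a float

int, float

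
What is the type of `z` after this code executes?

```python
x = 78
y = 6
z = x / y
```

int / int = float

float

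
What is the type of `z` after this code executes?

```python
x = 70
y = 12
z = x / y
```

int / int = float

float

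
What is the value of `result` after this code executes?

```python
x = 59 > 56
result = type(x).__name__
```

x is bool; result = 'bool'

'bool'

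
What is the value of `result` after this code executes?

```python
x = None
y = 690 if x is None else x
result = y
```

x = None; y = 690; result = 690

690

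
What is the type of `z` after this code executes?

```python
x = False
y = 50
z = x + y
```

bool + int = int (bool is subclass of int)

int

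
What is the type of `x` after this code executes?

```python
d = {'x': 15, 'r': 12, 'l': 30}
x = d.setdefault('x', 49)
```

dict.setdefault() returns the (existing or default) value

int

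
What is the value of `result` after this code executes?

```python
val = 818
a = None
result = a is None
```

val = 818; a = None; result = True

True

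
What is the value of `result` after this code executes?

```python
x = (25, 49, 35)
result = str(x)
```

x = (25, 49, 35); result = '(25, 49, 35)'

'(25, 49, 35)'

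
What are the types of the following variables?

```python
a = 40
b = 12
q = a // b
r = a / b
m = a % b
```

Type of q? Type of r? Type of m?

// returns int; / returns float; % of ints returns int

int, float, int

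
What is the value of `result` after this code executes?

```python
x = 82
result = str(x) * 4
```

x = 82; result = '82828282'

'82828282'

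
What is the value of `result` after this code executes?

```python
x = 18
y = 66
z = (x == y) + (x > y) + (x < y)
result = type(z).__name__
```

x is int; y is int; z is int; result = 'int'

'int'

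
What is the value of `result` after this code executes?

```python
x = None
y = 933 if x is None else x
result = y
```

x = None; y = 933; result = 933

933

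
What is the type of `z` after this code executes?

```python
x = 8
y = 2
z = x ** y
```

positive int ** positive int = int

int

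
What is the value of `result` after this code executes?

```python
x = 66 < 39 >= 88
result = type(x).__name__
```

x is bool; result = 'bool'

'bool'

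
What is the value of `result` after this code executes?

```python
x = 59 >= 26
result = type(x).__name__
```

x is bool; result = 'bool'

'bool'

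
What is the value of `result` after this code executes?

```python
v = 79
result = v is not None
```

v = 79; result = True

True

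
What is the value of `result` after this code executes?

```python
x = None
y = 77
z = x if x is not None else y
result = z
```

x = None; y = 77; z = 77; result = 77

77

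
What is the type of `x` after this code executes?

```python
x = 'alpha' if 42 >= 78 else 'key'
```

Both branches of conditional are str

str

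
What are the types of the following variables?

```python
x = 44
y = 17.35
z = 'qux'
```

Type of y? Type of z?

y is assigned a number with a decimal point, so it is a float; z is assigned a quoted string literal, so it is a str

float, str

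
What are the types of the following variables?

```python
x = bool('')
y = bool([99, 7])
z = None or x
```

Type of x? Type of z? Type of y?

bool() returns bool; None or bool returns the bool; bool() returns bool

bool, bool, bool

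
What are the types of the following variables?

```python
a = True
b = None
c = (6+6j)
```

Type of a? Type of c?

a is assigned the constant True, which has type bool; c is assigned (6+6j), an int plus an imaginary literal (j suffix), which evaluates to complex

bool, complex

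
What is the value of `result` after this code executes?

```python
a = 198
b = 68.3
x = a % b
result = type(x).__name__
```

a is int; b is float; x is float; result = 'float'

'float'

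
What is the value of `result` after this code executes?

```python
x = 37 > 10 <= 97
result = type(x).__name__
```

x is bool; result = 'bool'

'bool'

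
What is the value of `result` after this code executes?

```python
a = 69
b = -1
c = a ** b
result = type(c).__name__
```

a is int; b is int; c is float; result = 'float'

'float'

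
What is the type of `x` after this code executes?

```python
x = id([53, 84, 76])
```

id() returns int

int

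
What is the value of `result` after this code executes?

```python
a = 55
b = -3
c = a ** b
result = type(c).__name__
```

a is int; b is int; c is float; result = 'float'

'float'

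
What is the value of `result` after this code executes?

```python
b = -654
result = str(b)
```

b = -654; result = '-654'

'-654'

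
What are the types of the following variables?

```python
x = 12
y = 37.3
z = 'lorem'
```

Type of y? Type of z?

y is assigned a number with a decimal point, so it is a float; z is assigned a quoted string literal, so it is a str

float, str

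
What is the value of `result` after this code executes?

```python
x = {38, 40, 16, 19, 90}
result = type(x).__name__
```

x is set; result = 'set'

'set'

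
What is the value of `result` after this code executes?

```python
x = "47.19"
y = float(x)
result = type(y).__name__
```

x is str; y is float; result = 'float'

'float'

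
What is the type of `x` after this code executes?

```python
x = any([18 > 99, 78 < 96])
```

any() returns bool

bool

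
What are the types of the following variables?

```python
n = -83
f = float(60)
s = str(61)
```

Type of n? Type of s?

n is assigned a bare integer (no decimal point), so it is an int; s is assigned the result of calling str(), which returns a str

int, str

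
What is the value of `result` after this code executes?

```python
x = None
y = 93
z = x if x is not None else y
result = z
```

x = None; y = 93; z = 93; result = 93

93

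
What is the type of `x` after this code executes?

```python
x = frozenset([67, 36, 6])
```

frozenset() returns frozenset

frozenset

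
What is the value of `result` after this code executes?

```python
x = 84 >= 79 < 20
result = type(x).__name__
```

x is bool; result = 'bool'

'bool'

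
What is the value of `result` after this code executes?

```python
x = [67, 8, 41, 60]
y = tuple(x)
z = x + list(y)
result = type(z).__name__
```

x is list; y is tuple; z is list; result = 'list'

'list'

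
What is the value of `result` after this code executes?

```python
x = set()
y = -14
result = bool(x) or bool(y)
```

x = set(); y = -14; result = True

True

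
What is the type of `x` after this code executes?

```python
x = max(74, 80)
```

max() of ints returns int

int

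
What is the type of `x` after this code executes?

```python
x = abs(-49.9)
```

abs() of float returns float

float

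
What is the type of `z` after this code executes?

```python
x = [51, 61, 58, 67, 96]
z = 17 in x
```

'in' operator returns bool

bool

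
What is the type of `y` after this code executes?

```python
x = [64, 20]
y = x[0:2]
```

Slicing a list returns a list

list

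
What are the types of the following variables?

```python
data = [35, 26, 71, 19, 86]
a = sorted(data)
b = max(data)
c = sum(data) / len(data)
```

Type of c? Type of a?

int / int = float; sorted() returns list

float, list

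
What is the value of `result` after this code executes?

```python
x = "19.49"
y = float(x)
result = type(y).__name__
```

x is str; y is float; result = 'float'

'float'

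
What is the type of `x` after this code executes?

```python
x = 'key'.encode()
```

str.encode() returns bytes

bytes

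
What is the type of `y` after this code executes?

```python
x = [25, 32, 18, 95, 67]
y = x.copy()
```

list.copy() returns list

list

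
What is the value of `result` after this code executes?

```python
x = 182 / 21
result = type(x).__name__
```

x is float; result = 'float'

'float'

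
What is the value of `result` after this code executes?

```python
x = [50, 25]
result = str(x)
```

x = [50, 25]; result = '[50, 25]'

'[50, 25]'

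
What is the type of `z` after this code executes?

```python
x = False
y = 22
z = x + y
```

bool + int = int (bool is subclass of int)

int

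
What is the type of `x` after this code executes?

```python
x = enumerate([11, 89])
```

enumerate() returns an enumerate object

enumerate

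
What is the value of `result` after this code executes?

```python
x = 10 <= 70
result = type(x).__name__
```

x is bool; result = 'bool'

'bool'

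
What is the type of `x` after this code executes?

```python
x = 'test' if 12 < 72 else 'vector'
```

Both branches of conditional are str

str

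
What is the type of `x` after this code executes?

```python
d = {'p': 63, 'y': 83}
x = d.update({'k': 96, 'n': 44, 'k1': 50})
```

dict.update() returns None

NoneType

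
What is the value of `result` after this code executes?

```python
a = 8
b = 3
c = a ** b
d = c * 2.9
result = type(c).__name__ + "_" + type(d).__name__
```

a is int; b is int; c is int; d is float; result = 'int_float'

'int_float'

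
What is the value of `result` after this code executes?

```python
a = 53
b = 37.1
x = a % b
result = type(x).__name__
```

a is int; b is float; x is float; result = 'float'

'float'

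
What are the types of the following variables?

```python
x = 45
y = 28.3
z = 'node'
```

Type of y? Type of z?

y is assigned a number with a decimal point, so it is a float; z is assigned a quoted string literal, so it is a str

float, str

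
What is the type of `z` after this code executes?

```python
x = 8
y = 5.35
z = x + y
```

int + float = float

float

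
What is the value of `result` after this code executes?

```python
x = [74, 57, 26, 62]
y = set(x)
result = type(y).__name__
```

x is list; y is set; result = 'set'

'set'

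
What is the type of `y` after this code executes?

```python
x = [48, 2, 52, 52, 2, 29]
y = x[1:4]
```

Slicing a list returns a list

list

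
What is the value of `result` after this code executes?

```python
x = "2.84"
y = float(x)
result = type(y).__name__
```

x is str; y is float; result = 'float'

'float'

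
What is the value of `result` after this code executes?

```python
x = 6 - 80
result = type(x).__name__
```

x is int; result = 'int'

'int'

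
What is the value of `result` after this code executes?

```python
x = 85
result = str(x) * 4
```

x = 85; result = '85858585'

'85858585'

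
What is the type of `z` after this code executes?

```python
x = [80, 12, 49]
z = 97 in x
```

'in' operator returns bool

bool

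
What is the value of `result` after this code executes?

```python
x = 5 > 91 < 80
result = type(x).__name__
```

x is bool; result = 'bool'

'bool'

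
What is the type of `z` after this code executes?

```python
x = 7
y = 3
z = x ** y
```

positive int ** positive int = int

int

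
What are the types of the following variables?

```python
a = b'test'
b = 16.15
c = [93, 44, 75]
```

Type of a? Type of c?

a is assigned a bytes literal (b'...' prefix); c is assigned a list literal (square brackets)

bytes, list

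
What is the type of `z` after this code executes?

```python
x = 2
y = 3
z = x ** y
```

positive int ** positive int = int

int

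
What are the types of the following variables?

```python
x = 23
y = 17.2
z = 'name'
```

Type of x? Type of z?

x is assigned a bare integer (no decimal point), so it is an int; z is assigned a quoted string literal, so it is a str

int, str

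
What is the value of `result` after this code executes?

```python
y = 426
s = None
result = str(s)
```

y = 426; s = None; result = 'None'

'None'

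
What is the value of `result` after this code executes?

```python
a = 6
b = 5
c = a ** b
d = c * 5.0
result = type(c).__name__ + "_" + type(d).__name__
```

a is int; b is int; c is int; d is float; result = 'int_float'

'int_float'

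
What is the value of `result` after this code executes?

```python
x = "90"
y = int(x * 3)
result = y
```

x = '90'; y = 909090; result = 909090

909090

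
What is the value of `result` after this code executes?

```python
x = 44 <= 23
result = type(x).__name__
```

x is bool; result = 'bool'

'bool'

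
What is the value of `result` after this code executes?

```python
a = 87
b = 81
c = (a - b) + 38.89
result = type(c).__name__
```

a is int; b is int; c is float; result = 'float'

'float'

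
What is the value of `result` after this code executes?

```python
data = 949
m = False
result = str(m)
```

data = 949; m = False; result = 'False'

'False'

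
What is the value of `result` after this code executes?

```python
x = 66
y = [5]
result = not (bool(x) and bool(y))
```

x = 66; y = [5]; result = False

False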